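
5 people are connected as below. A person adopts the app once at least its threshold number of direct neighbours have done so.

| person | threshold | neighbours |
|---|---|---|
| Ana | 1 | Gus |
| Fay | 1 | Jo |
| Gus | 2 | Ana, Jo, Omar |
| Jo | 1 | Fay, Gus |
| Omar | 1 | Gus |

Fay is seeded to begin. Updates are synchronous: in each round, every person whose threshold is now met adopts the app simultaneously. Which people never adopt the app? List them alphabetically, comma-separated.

Round 1 — Fay adopts the app (initial).
Round 2 — checking thresholds:
  Jo: 1 of 2 neighbours ≥ 1, adopts the app.
Round 3 — no new adoptions; cascade stops.

Ana, Gus, Omar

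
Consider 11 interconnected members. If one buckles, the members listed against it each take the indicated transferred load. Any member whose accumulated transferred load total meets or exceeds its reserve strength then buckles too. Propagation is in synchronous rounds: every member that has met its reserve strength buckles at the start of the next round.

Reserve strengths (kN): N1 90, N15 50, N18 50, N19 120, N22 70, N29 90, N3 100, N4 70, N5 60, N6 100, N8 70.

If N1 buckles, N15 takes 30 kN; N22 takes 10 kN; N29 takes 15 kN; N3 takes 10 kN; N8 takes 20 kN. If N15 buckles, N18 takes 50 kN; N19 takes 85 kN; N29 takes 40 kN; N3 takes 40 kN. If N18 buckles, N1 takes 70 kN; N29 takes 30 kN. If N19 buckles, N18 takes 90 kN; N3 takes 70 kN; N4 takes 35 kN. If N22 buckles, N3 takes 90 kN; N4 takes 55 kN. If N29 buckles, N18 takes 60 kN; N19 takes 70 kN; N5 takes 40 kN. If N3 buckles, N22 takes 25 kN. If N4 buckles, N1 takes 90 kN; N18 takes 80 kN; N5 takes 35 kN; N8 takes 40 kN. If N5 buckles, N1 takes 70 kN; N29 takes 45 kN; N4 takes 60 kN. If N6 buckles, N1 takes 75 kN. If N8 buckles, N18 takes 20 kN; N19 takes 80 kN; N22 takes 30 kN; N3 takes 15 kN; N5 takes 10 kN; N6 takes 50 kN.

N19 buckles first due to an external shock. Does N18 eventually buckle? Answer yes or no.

Round 1 — N19 buckles (initial).
  N18: +90 → 90 ≥ 50
  N3: +70 → 70 < 100
  N4: +35 → 35 < 70
Round 2 — N18 buckles.
  N1: +70 → 70 < 90
  N29: +30 → 30 < 90
No further bucklings.

yes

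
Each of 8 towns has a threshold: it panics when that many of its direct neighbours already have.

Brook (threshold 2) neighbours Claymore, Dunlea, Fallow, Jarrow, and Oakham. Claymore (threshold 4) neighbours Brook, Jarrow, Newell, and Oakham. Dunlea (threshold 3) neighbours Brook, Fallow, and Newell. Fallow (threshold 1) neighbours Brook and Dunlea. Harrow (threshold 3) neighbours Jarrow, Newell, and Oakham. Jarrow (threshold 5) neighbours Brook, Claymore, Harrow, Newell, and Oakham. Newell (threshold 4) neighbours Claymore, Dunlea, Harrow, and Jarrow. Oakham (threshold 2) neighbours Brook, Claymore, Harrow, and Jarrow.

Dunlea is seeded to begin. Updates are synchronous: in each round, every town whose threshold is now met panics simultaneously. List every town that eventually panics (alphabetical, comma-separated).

Brook, Dunlea, Fallow

Round 1 — Dunlea panics (initial).
Round 2 — checking thresholds:
  Brook: 1 of 5 neighbours < 2, holds.
  Fallow: 1 of 2 neighbours ≥ 1, panics.
  Newell: 1 of 4 neighbours < 4, holds.
Round 3 — checking thresholds:
  Brook: 2 of 5 neighbours ≥ 2, panics.
  Newell: 1 of 4 neighbours < 4, holds.
Round 4 — no new panics; cascade stops.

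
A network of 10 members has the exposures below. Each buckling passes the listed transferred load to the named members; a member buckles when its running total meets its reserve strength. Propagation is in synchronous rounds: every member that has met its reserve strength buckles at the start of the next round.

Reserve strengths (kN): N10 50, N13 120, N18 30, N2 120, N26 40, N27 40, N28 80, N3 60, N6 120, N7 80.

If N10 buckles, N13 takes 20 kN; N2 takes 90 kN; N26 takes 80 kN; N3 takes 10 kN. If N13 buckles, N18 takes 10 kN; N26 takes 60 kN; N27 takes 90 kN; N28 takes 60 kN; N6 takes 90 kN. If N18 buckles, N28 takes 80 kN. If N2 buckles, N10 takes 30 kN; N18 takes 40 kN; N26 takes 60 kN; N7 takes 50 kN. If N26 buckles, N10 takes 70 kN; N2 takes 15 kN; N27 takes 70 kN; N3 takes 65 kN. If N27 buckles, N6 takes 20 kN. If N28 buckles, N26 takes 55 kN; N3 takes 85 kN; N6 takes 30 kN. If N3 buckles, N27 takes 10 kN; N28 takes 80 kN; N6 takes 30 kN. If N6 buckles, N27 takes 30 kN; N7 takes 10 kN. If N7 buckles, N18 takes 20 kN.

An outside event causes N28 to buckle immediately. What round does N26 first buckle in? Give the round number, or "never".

Round 1 — N28 buckles (initial).
  N26: +55 → 55 ≥ 40
  N3: +85 → 85 ≥ 60
  N6: +30 → 30 < 120
Round 2 — N26, N3 buckle.
  N10: +70 → 70 ≥ 50
  N2: +15 → 15 < 120
  N27: +70+10 → 80 ≥ 40
  N6: +30 → 60 < 120
Round 3 — N10, N27 buckle.
  N13: +20 → 20 < 120
  N2: +90 → 105 < 120
  N6: +20 → 80 < 120
No further bucklings.

2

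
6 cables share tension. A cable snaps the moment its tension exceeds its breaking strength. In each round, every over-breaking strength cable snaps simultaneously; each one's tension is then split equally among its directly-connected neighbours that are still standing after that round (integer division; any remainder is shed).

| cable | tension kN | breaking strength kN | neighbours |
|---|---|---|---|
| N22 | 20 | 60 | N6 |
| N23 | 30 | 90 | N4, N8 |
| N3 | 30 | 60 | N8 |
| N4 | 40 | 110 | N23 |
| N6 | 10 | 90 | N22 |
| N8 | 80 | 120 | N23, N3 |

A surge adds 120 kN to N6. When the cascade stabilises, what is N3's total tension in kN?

30

Round 1 — N6 at 130 > 90. N6 snaps.
  N6 sheds 130 kN to N22: 130 each.
    N22: 20+130 = 150 > 60
Round 2 — N22 snaps.
  N22 sheds 150 kN: no online neighbours, lost.
No further breaks.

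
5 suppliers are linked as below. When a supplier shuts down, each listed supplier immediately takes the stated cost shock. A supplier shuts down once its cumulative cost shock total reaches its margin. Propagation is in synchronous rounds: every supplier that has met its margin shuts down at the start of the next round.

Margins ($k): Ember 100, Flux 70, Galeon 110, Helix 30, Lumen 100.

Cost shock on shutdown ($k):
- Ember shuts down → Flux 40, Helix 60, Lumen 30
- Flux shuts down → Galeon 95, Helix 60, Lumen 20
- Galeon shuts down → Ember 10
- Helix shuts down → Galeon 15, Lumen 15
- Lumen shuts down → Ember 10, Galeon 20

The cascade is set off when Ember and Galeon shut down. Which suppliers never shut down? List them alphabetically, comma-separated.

Round 1 — Ember, Galeon shut down (initial).
  Flux: +40 → 40 < 70
  Helix: +60 → 60 ≥ 30
  Lumen: +30 → 30 < 100
Round 2 — Helix shuts down.
  Lumen: +15 → 45 < 100
No further shutdowns.

Flux, Lumen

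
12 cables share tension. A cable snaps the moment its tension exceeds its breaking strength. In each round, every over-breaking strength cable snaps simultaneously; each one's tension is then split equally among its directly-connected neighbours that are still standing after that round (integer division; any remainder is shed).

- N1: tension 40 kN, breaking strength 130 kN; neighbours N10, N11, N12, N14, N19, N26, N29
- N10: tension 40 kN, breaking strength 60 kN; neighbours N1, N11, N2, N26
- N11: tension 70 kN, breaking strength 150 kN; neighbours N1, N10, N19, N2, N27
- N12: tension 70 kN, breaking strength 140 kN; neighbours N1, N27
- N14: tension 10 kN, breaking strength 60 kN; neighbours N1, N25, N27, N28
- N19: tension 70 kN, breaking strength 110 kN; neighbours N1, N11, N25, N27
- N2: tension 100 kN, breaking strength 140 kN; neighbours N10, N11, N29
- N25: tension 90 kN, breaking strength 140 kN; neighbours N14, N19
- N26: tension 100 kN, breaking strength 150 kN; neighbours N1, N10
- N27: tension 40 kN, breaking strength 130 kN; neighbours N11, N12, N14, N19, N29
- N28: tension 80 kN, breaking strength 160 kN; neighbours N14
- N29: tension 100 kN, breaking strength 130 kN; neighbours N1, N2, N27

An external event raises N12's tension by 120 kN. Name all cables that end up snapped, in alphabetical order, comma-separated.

Round 1 — N12 at 190 > 140. N12 snaps.
  N12 sheds 190 kN to N1, N27: 95 each.
    N1: 40+95 = 135 > 130
    N27: 40+95 = 135 > 130
Round 2 — N1, N27 snap.
  N1 sheds 135 kN to N10, N11, N14, N19, N26, N29: 22 each (3 lost).
    N10: 40+22 = 62 > 60
    N11: 70+22 = 92 ≤ 150
    N14: 10+22 = 32 ≤ 60
    N19: 70+22 = 92 ≤ 110
    N26: 100+22 = 122 ≤ 150
    N29: 100+22 = 122 ≤ 130
  N27 sheds 135 kN to N11, N14, N19, N29: 33 each (3 lost).
    N11: 92+33 = 125 ≤ 150
    N14: 32+33 = 65 > 60
    N19: 92+33 = 125 > 110
    N29: 122+33 = 155 > 130
Round 3 — N10, N14, N19, N29 snap.
  N10 sheds 62 kN to N11, N2, N26: 20 each (2 lost).
    N11: 125+20 = 145 ≤ 150
    N2: 100+20 = 120 ≤ 140
    N26: 122+20 = 142 ≤ 150
  N14 sheds 65 kN to N25, N28: 32 each (1 lost).
    N25: 90+32 = 122 ≤ 140
    N28: 80+32 = 112 ≤ 160
  N19 sheds 125 kN to N11, N25: 62 each (1 lost).
    N11: 145+62 = 207 > 150
    N25: 122+62 = 184 > 140
  N29 sheds 155 kN to N2: 155 each.
    N2: 120+155 = 275 > 140
Round 4 — N11, N2, N25 snap.
  N11 sheds 207 kN: no online neighbours, lost.
  N2 sheds 275 kN: no online neighbours, lost.
  N25 sheds 184 kN: no online neighbours, lost.
No further breaks.

N1, N10, N11, N12, N14, N19, N2, N25, N27, N29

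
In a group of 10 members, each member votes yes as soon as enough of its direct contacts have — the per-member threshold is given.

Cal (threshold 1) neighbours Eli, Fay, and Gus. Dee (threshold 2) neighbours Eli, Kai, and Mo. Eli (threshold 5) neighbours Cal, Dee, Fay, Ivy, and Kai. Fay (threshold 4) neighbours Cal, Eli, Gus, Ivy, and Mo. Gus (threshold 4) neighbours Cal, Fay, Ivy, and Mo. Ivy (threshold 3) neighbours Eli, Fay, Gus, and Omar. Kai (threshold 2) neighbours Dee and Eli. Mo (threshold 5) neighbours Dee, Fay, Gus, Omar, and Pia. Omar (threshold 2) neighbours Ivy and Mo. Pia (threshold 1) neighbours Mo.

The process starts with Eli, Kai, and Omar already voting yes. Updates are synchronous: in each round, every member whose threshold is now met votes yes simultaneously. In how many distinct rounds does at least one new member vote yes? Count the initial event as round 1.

2

Round 1 — Eli, Kai, Omar vote yes (initial).
Round 2 — checking thresholds:
  Cal: 1 of 3 neighbours ≥ 1, votes yes.
  Dee: 2 of 3 neighbours ≥ 2, votes yes.
  Fay: 1 of 5 neighbours < 4, holds.
  Ivy: 2 of 4 neighbours < 3, holds.
  Mo: 1 of 5 neighbours < 5, holds.
Round 3 — no new yes votes; cascade stops.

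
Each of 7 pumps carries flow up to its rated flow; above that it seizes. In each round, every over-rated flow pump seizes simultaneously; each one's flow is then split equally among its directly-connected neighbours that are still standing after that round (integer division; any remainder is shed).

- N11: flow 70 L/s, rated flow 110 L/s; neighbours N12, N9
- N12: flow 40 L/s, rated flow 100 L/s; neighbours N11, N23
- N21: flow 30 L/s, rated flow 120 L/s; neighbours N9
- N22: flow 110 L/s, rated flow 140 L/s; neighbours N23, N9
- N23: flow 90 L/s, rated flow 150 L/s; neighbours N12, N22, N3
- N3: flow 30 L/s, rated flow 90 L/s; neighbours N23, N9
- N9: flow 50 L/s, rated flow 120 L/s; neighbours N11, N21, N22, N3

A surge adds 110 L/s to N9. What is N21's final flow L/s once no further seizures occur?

Round 1 — N9 at 160 > 120. N9 seizes.
  N9 sheds 160 L/s to N11, N21, N22, N3: 40 each.
    N11: 70+40 = 110 ≤ 110
    N21: 30+40 = 70 ≤ 120
    N22: 110+40 = 150 > 140
    N3: 30+40 = 70 ≤ 90
Round 2 — N22 seizes.
  N22 sheds 150 L/s to N23: 150 each.
    N23: 90+150 = 240 > 150
Round 3 — N23 seizes.
  N23 sheds 240 L/s to N12, N3: 120 each.
    N12: 40+120 = 160 > 100
    N3: 70+120 = 190 > 90
Round 4 — N12, N3 seize.
  N12 sheds 160 L/s to N11: 160 each.
    N11: 110+160 = 270 > 110
  N3 sheds 190 L/s: no online neighbours, lost.
Round 5 — N11 seizes.
  N11 sheds 270 L/s: no online neighbours, lost.
No further seizures.

70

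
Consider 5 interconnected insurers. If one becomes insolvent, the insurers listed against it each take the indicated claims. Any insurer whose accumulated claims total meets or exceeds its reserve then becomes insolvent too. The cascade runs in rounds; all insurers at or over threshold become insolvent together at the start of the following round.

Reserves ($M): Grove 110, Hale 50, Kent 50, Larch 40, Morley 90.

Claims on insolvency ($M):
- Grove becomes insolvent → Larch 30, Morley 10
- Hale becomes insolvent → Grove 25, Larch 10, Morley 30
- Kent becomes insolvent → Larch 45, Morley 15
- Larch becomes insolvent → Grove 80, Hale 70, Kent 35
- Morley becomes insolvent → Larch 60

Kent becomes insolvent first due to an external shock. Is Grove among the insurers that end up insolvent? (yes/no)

Round 1 — Kent becomes insolvent (initial).
  Larch: +45 → 45 ≥ 40
  Morley: +15 → 15 < 90
Round 2 — Larch becomes insolvent.
  Grove: +80 → 80 < 110
  Hale: +70 → 70 ≥ 50
Round 3 — Hale becomes insolvent.
  Grove: +25 → 105 < 110
  Morley: +30 → 45 < 90
No further insolvencies.

no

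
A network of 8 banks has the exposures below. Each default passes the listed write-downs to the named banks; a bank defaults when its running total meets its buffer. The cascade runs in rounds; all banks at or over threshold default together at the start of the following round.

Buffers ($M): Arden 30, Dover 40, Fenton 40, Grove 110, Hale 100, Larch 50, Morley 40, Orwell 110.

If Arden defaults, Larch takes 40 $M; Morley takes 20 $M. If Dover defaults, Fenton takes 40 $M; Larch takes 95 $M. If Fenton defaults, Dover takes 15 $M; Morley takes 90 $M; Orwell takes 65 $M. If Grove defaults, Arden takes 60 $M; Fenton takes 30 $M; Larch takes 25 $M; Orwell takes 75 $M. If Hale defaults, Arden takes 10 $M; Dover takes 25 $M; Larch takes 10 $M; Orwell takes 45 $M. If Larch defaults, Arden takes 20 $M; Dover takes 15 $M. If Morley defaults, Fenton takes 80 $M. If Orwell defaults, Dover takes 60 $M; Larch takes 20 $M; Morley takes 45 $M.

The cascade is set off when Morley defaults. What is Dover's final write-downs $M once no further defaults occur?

15

Round 1 — Morley defaults (initial).
  Fenton: +80 → 80 ≥ 40
Round 2 — Fenton defaults.
  Dover: +15 → 15 < 40
  Orwell: +65 → 65 < 110
No further defaults.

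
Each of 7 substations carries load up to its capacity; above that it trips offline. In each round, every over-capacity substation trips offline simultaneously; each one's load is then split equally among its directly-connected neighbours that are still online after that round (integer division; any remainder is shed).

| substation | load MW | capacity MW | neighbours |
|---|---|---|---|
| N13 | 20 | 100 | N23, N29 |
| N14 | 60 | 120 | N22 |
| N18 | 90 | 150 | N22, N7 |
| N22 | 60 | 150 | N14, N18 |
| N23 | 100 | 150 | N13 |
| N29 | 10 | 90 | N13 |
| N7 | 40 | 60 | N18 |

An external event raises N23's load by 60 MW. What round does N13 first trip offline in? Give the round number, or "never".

2

Round 1 — N23 at 160 > 150. N23 trips offline.
  N23 sheds 160 MW to N13: 160 each.
    N13: 20+160 = 180 > 100
Round 2 — N13 trips offline.
  N13 sheds 180 MW to N29: 180 each.
    N29: 10+180 = 190 > 90
Round 3 — N29 trips offline.
  N29 sheds 190 MW: no online neighbours, lost.
No further trips.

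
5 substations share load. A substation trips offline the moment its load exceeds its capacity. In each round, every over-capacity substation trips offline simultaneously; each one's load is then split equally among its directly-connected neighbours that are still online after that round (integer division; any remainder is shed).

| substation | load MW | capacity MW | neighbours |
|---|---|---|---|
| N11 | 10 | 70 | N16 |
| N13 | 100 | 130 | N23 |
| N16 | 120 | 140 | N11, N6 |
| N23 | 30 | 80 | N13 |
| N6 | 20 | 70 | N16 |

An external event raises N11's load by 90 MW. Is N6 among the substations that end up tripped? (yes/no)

yes

Round 1 — N11 at 100 > 70. N11 trips offline.
  N11 sheds 100 MW to N16: 100 each.
    N16: 120+100 = 220 > 140
Round 2 — N16 trips offline.
  N16 sheds 220 MW to N6: 220 each.
    N6: 20+220 = 240 > 70
Round 3 — N6 trips offline.
  N6 sheds 240 MW: no online neighbours, lost.
No further trips.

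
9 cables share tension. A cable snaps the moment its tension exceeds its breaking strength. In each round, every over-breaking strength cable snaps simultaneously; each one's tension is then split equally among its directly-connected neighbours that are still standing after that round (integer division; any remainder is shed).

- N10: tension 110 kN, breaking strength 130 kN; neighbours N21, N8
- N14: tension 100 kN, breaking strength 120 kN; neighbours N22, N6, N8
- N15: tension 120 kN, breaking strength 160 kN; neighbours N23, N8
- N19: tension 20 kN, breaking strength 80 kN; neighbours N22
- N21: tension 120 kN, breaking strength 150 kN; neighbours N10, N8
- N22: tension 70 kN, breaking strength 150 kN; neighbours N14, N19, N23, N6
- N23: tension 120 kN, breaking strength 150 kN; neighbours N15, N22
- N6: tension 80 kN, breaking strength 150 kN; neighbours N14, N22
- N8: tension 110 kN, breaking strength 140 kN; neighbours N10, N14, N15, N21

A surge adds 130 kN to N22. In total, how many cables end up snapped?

Round 1 — N22 at 200 > 150. N22 snaps.
  N22 sheds 200 kN to N14, N19, N23, N6: 50 each.
    N14: 100+50 = 150 > 120
    N19: 20+50 = 70 ≤ 80
    N23: 120+50 = 170 > 150
    N6: 80+50 = 130 ≤ 150
Round 2 — N14, N23 snap.
  N14 sheds 150 kN to N6, N8: 75 each.
    N6: 130+75 = 205 > 150
    N8: 110+75 = 185 > 140
  N23 sheds 170 kN to N15: 170 each.
    N15: 120+170 = 290 > 160
Round 3 — N15, N6, N8 snap.
  N15 sheds 290 kN: no online neighbours, lost.
  N6 sheds 205 kN: no online neighbours, lost.
  N8 sheds 185 kN to N10, N21: 92 each (1 lost).
    N10: 110+92 = 202 > 130
    N21: 120+92 = 212 > 150
Round 4 — N10, N21 snap.
  N10 sheds 202 kN: no online neighbours, lost.
  N21 sheds 212 kN: no online neighbours, lost.
No further breaks.

8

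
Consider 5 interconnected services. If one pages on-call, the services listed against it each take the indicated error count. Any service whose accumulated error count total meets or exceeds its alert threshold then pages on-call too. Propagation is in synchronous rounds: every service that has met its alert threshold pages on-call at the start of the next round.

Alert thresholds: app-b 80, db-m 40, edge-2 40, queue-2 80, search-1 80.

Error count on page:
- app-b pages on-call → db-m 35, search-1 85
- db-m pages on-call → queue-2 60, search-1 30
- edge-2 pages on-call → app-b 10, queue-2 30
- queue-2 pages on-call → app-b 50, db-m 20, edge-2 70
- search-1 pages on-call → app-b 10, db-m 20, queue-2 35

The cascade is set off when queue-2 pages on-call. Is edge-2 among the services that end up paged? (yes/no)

Round 1 — queue-2 pages on-call (initial).
  app-b: +50 → 50 < 80
  db-m: +20 → 20 < 40
  edge-2: +70 → 70 ≥ 40
Round 2 — edge-2 pages on-call.
  app-b: +10 → 60 < 80
No further pages.

yes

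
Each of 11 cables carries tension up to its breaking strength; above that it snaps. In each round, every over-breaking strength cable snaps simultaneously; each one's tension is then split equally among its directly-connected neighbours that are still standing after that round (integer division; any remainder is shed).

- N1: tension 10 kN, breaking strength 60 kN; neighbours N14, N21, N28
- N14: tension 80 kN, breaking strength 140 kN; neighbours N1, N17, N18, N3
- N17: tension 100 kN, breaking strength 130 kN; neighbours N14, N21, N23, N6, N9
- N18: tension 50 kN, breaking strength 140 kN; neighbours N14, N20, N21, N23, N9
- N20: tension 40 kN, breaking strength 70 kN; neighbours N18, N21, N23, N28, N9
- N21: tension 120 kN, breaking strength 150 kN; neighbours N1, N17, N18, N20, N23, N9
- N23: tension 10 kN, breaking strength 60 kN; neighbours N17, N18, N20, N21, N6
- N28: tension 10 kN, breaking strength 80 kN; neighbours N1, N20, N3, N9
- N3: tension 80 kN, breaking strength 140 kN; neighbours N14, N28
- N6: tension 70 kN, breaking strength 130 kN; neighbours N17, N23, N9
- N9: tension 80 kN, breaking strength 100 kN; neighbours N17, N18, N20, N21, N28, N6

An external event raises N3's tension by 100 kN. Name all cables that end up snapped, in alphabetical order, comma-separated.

N1, N14, N17, N18, N20, N21, N23, N28, N3, N6, N9

Round 1 — N3 at 180 > 140. N3 snaps.
  N3 sheds 180 kN to N14, N28: 90 each.
    N14: 80+90 = 170 > 140
    N28: 10+90 = 100 > 80
Round 2 — N14, N28 snap.
  N14 sheds 170 kN to N1, N17, N18: 56 each (2 lost).
    N1: 10+56 = 66 > 60
    N17: 100+56 = 156 > 130
    N18: 50+56 = 106 ≤ 140
  N28 sheds 100 kN to N1, N20, N9: 33 each (1 lost).
    N1: 66+33 = 99 > 60
    N20: 40+33 = 73 > 70
    N9: 80+33 = 113 > 100
Round 3 — N1, N17, N20, N9 snap.
  N1 sheds 99 kN to N21: 99 each.
    N21: 120+99 = 219 > 150
  N17 sheds 156 kN to N21, N23, N6: 52 each.
    N21: 219+52 = 271 > 150
    N23: 10+52 = 62 > 60
    N6: 70+52 = 122 ≤ 130
  N20 sheds 73 kN to N18, N21, N23: 24 each (1 lost).
    N18: 106+24 = 130 ≤ 140
    N21: 271+24 = 295 > 150
    N23: 62+24 = 86 > 60
  N9 sheds 113 kN to N18, N21, N6: 37 each (2 lost).
    N18: 130+37 = 167 > 140
    N21: 295+37 = 332 > 150
    N6: 122+37 = 159 > 130
Round 4 — N18, N21, N23, N6 snap.
  N18 sheds 167 kN: no online neighbours, lost.
  N21 sheds 332 kN: no online neighbours, lost.
  N23 sheds 86 kN: no online neighbours, lost.
  N6 sheds 159 kN: no online neighbours, lost.
No further breaks.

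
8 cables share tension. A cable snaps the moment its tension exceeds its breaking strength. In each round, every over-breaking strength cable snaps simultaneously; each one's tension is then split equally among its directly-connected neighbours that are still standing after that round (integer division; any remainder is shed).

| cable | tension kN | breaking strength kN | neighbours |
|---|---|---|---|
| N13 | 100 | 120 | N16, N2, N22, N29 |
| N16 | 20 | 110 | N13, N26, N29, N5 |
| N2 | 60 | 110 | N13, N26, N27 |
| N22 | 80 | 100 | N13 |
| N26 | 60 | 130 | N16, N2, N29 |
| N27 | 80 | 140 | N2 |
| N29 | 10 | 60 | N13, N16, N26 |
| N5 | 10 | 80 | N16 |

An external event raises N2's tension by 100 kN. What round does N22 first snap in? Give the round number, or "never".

3

Round 1 — N2 at 160 > 110. N2 snaps.
  N2 sheds 160 kN to N13, N26, N27: 53 each (1 lost).
    N13: 100+53 = 153 > 120
    N26: 60+53 = 113 ≤ 130
    N27: 80+53 = 133 ≤ 140
Round 2 — N13 snaps.
  N13 sheds 153 kN to N16, N22, N29: 51 each.
    N16: 20+51 = 71 ≤ 110
    N22: 80+51 = 131 > 100
    N29: 10+51 = 61 > 60
Round 3 — N22, N29 snap.
  N22 sheds 131 kN: no online neighbours, lost.
  N29 sheds 61 kN to N16, N26: 30 each (1 lost).
    N16: 71+30 = 101 ≤ 110
    N26: 113+30 = 143 > 130
Round 4 — N26 snaps.
  N26 sheds 143 kN to N16: 143 each.
    N16: 101+143 = 244 > 110
Round 5 — N16 snaps.
  N16 sheds 244 kN to N5: 244 each.
    N5: 10+244 = 254 > 80
Round 6 — N5 snaps.
  N5 sheds 254 kN: no online neighbours, lost.
No further breaks.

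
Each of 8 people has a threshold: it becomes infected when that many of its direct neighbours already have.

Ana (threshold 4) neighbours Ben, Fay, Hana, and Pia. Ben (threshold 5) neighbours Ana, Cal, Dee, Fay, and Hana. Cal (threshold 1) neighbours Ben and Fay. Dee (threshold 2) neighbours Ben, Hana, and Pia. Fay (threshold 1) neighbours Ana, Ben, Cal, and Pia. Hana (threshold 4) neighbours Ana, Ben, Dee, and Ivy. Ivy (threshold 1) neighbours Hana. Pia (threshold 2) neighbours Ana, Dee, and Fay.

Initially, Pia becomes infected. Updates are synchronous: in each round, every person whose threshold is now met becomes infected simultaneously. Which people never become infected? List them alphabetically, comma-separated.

Round 1 — Pia becomes infected (initial).
Round 2 — checking thresholds:
  Ana: 1 of 4 neighbours < 4, below threshold.
  Dee: 1 of 3 neighbours < 2, below threshold.
  Fay: 1 of 4 neighbours ≥ 1, becomes infected.
Round 3 — checking thresholds:
  Ana: 2 of 4 neighbours < 4, below threshold.
  Ben: 1 of 5 neighbours < 5, below threshold.
  Cal: 1 of 2 neighbours ≥ 1, becomes infected.
  Dee: 1 of 3 neighbours < 2, below threshold.
Round 4 — no new infections; cascade stops.

Ana, Ben, Dee, Hana, Ivy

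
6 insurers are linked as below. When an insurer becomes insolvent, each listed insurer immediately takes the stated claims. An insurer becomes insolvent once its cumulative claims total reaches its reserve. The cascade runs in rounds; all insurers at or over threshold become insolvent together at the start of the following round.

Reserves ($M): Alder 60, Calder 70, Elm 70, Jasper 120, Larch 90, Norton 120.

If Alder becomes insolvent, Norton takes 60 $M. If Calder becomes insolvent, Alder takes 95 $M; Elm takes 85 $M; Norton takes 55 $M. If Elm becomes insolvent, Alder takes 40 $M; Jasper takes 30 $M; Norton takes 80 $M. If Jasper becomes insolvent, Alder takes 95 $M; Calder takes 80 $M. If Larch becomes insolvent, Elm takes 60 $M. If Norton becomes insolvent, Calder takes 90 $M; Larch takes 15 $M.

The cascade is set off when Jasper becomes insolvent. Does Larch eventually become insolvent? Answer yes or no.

no

Round 1 — Jasper becomes insolvent (initial).
  Alder: +95 → 95 ≥ 60
  Calder: +80 → 80 ≥ 70
Round 2 — Alder, Calder become insolvent.
  Elm: +85 → 85 ≥ 70
  Norton: +60+55 → 115 < 120
Round 3 — Elm becomes insolvent.
  Norton: +80 → 195 ≥ 120
Round 4 — Norton becomes insolvent.
  Larch: +15 → 15 < 90
No further insolvencies.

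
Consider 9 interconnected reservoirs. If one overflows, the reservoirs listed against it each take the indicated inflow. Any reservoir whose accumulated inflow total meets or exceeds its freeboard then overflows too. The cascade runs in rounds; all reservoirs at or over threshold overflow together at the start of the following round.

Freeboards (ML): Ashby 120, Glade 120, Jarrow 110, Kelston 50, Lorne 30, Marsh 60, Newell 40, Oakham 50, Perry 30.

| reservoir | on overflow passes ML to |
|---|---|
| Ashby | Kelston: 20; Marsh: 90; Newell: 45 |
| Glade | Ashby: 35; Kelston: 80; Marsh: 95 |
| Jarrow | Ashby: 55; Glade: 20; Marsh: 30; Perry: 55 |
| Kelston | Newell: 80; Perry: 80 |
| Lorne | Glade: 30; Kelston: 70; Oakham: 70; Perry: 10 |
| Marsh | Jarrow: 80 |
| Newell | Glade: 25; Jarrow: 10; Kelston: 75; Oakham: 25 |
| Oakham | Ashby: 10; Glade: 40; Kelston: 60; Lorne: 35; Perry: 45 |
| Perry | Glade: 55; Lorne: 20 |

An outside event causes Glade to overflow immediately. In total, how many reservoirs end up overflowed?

Round 1 — Glade overflows (initial).
  Ashby: +35 → 35 < 120
  Kelston: +80 → 80 ≥ 50
  Marsh: +95 → 95 ≥ 60
Round 2 — Kelston, Marsh overflow.
  Jarrow: +80 → 80 < 110
  Newell: +80 → 80 ≥ 40
  Perry: +80 → 80 ≥ 30
Round 3 — Newell, Perry overflow.
  Jarrow: +10 → 90 < 110
  Lorne: +20 → 20 < 30
  Oakham: +25 → 25 < 50
No further overflows.

5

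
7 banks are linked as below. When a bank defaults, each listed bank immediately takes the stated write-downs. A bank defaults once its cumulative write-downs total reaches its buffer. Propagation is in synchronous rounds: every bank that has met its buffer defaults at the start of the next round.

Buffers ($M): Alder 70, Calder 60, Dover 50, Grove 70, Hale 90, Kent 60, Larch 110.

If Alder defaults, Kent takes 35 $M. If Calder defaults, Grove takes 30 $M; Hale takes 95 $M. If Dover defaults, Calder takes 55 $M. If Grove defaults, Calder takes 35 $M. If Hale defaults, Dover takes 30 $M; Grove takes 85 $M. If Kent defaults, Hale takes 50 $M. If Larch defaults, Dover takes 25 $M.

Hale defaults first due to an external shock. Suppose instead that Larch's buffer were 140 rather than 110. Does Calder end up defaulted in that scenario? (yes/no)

no

With Larch's buffer at 140:
Round 1 — Hale defaults (initial).
  Dover: +30 → 30 < 50
  Grove: +85 → 85 ≥ 70
Round 2 — Grove defaults.
  Calder: +35 → 35 < 60
No further defaults.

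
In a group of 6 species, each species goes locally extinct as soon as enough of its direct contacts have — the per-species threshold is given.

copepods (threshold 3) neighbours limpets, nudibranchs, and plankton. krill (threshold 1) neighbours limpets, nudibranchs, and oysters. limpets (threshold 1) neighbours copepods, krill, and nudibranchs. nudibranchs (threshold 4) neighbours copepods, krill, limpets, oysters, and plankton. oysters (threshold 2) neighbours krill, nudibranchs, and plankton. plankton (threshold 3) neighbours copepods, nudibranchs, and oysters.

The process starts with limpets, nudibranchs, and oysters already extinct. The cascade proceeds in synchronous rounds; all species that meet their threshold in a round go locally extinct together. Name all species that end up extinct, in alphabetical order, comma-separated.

krill, limpets, nudibranchs, oysters

Round 1 — limpets, nudibranchs, oysters go locally extinct (initial).
Round 2 — checking thresholds:
  copepods: 2 of 3 neighbours < 3, below threshold.
  krill: 3 of 3 neighbours ≥ 1, goes locally extinct.
  plankton: 2 of 3 neighbours < 3, below threshold.
Round 3 — no new extinctions; cascade stops.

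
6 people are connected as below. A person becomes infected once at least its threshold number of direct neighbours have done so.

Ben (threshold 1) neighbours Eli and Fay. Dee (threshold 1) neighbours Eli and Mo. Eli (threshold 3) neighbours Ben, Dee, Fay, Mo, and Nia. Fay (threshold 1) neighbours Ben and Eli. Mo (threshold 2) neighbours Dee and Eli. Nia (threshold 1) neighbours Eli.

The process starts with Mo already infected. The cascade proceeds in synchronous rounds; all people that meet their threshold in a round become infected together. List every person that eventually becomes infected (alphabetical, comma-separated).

Dee, Mo

Round 1 — Mo becomes infected (initial).
Round 2 — checking thresholds:
  Dee: 1 of 2 neighbours ≥ 1, becomes infected.
  Eli: 1 of 5 neighbours < 3, below threshold.
Round 3 — no new infections; cascade stops.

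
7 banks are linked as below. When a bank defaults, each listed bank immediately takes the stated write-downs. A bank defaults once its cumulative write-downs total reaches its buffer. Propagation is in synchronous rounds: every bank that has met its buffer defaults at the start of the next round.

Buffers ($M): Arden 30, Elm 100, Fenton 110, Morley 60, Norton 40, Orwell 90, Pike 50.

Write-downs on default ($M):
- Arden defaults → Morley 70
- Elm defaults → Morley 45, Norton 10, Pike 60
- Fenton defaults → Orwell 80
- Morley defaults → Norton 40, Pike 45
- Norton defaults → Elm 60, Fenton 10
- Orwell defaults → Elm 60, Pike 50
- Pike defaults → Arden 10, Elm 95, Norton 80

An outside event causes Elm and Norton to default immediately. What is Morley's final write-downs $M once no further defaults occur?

Round 1 — Elm, Norton default (initial).
  Fenton: +10 → 10 < 110
  Morley: +45 → 45 < 60
  Pike: +60 → 60 ≥ 50
Round 2 — Pike defaults.
  Arden: +10 → 10 < 30
No further defaults.

45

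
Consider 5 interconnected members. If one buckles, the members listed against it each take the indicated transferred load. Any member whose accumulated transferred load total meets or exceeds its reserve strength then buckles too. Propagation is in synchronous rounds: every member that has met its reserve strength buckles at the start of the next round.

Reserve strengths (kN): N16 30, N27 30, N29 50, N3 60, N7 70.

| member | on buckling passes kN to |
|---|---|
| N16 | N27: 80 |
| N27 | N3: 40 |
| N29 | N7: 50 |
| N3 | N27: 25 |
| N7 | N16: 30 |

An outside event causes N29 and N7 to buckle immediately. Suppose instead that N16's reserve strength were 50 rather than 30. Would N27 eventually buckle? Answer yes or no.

With N16's reserve strength at 50:
Round 1 — N29, N7 buckle (initial).
  N16: +30 → 30 < 50
No further bucklings.

no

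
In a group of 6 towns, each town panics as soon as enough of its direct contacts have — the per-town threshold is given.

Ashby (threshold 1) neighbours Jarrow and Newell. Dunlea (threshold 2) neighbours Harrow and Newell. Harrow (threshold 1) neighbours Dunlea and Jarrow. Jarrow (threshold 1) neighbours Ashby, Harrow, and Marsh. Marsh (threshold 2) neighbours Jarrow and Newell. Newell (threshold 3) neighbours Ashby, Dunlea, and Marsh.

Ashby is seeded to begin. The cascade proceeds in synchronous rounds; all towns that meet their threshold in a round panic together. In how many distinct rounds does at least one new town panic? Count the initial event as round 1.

Round 1 — Ashby panics (initial).
Round 2 — checking thresholds:
  Jarrow: 1 of 3 neighbours ≥ 1, panics.
  Newell: 1 of 3 neighbours < 3, below threshold.
Round 3 — checking thresholds:
  Harrow: 1 of 2 neighbours ≥ 1, panics.
  Marsh: 1 of 2 neighbours < 2, below threshold.
  Newell: 1 of 3 neighbours < 3, below threshold.
Round 4 — no new panics; cascade stops.

3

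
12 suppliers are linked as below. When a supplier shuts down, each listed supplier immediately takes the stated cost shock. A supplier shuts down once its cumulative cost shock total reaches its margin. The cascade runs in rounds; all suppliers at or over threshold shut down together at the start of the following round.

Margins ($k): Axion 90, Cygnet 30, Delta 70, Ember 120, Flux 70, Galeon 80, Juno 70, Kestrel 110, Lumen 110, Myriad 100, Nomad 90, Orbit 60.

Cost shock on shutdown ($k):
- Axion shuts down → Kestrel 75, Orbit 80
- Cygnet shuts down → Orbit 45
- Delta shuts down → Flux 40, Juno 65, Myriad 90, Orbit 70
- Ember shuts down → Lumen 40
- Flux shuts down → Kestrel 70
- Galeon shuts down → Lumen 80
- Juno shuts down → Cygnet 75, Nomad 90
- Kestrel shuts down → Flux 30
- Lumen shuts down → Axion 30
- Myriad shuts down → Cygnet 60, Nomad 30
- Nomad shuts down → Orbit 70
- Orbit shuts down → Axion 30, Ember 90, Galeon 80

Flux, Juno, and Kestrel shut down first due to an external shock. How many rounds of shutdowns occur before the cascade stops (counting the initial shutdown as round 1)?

4

Round 1 — Flux, Juno, Kestrel shut down (initial).
  Cygnet: +75 → 75 ≥ 30
  Nomad: +90 → 90 ≥ 90
Round 2 — Cygnet, Nomad shut down.
  Orbit: +45+70 → 115 ≥ 60
Round 3 — Orbit shuts down.
  Axion: +30 → 30 < 90
  Ember: +90 → 90 < 120
  Galeon: +80 → 80 ≥ 80
Round 4 — Galeon shuts down.
  Lumen: +80 → 80 < 110
No further shutdowns.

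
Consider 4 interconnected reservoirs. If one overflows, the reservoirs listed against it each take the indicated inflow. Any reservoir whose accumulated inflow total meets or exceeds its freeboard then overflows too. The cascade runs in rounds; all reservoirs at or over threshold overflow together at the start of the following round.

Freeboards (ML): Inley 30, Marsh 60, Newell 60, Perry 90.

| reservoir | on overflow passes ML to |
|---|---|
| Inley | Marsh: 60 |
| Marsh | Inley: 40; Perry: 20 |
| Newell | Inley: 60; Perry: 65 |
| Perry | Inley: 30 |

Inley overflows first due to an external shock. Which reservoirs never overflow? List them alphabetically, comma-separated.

Round 1 — Inley overflows (initial).
  Marsh: +60 → 60 ≥ 60
Round 2 — Marsh overflows.
  Perry: +20 → 20 < 90
No further overflows.

Newell, Perry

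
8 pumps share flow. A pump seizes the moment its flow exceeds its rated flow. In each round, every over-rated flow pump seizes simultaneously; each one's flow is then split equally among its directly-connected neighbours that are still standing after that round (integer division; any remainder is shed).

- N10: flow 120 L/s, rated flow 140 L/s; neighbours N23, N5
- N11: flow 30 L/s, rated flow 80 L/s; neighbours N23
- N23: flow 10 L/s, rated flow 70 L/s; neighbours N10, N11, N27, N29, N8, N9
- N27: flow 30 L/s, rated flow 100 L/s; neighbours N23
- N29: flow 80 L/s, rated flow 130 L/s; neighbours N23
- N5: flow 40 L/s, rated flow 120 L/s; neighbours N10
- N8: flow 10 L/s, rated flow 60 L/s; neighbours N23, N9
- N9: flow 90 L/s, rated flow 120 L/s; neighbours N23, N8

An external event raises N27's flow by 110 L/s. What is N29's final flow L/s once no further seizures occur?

110

Round 1 — N27 at 140 > 100. N27 seizes.
  N27 sheds 140 L/s to N23: 140 each.
    N23: 10+140 = 150 > 70
Round 2 — N23 seizes.
  N23 sheds 150 L/s to N10, N11, N29, N8, N9: 30 each.
    N10: 120+30 = 150 > 140
    N11: 30+30 = 60 ≤ 80
    N29: 80+30 = 110 ≤ 130
    N8: 10+30 = 40 ≤ 60
    N9: 90+30 = 120 ≤ 120
Round 3 — N10 seizes.
  N10 sheds 150 L/s to N5: 150 each.
    N5: 40+150 = 190 > 120
Round 4 — N5 seizes.
  N5 sheds 190 L/s: no online neighbours, lost.
No further seizures.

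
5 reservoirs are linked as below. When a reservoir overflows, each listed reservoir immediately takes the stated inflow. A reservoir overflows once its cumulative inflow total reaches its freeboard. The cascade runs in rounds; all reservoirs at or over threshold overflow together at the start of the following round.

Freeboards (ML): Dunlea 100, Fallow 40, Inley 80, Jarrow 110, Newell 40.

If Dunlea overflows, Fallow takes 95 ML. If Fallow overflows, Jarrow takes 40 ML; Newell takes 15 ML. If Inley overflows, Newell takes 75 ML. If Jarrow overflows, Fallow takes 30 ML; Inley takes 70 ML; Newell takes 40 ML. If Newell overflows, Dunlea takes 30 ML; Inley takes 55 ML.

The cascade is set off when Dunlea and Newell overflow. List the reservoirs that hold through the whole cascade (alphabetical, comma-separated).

Inley, Jarrow

Round 1 — Dunlea, Newell overflow (initial).
  Fallow: +95 → 95 ≥ 40
  Inley: +55 → 55 < 80
Round 2 — Fallow overflows.
  Jarrow: +40 → 40 < 110
No further overflows.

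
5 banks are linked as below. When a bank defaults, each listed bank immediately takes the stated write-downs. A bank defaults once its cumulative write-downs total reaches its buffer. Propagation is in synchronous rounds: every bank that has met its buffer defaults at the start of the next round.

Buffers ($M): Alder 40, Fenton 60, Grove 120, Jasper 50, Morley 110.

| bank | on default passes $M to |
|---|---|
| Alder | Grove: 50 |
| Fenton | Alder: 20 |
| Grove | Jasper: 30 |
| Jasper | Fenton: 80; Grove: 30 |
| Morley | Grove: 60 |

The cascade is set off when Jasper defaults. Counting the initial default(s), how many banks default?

2

Round 1 — Jasper defaults (initial).
  Fenton: +80 → 80 ≥ 60
  Grove: +30 → 30 < 120
Round 2 — Fenton defaults.
  Alder: +20 → 20 < 40
No further defaults.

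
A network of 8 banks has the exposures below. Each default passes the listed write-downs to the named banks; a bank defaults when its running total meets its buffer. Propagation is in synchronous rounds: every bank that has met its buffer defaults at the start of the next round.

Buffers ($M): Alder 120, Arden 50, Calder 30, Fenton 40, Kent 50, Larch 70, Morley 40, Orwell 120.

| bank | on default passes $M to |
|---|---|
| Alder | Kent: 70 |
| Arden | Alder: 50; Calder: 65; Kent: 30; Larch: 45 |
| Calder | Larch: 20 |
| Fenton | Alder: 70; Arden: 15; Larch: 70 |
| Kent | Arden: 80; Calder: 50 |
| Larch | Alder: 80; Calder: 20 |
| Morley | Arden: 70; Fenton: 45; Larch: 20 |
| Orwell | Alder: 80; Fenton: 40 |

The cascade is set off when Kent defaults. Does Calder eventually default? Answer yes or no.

yes

Round 1 — Kent defaults (initial).
  Arden: +80 → 80 ≥ 50
  Calder: +50 → 50 ≥ 30
Round 2 — Arden, Calder default.
  Alder: +50 → 50 < 120
  Larch: +45+20 → 65 < 70
No further defaults.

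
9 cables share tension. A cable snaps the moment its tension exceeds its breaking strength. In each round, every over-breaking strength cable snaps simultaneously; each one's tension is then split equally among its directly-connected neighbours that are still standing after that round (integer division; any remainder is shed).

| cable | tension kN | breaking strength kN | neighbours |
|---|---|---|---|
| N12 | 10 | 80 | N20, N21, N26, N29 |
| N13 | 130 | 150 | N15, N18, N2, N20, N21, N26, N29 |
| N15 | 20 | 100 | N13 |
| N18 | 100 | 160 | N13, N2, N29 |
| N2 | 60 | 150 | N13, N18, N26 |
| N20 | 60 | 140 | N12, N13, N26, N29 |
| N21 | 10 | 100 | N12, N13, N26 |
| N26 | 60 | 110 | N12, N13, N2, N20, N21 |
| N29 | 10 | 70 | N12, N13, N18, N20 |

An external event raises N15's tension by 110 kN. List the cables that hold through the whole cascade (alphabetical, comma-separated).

Round 1 — N15 at 130 > 100. N15 snaps.
  N15 sheds 130 kN to N13: 130 each.
    N13: 130+130 = 260 > 150
Round 2 — N13 snaps.
  N13 sheds 260 kN to N18, N2, N20, N21, N26, N29: 43 each (2 lost).
    N18: 100+43 = 143 ≤ 160
    N2: 60+43 = 103 ≤ 150
    N20: 60+43 = 103 ≤ 140
    N21: 10+43 = 53 ≤ 100
    N26: 60+43 = 103 ≤ 110
    N29: 10+43 = 53 ≤ 70
No further breaks.

N12, N18, N2, N20, N21, N26, N29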